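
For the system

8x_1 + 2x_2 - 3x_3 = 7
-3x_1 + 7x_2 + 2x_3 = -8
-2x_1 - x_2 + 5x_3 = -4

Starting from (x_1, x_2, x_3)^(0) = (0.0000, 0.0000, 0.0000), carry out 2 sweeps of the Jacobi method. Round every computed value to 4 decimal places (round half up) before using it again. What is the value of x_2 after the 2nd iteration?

-0.5393

Iteration 1:
  x_1 = (7 - (2)·0.0000 - (-3)·0.0000) / (8) = 0.8750
  x_2 = (-8 - (-3)·0.0000 - (2)·0.0000) / (7) = -1.1429
  x_3 = (-4 - (-2)·0.0000 - (-1)·0.0000) / (5) = -0.8000
Iteration 2:
  x_1 = (7 - (2)·-1.1429 - (-3)·-0.8000) / (8) = 0.8607
  x_2 = (-8 - (-3)·0.8750 - (2)·-0.8000) / (7) = -0.5393
  x_3 = (-4 - (-2)·0.8750 - (-1)·-1.1429) / (5) = -0.6786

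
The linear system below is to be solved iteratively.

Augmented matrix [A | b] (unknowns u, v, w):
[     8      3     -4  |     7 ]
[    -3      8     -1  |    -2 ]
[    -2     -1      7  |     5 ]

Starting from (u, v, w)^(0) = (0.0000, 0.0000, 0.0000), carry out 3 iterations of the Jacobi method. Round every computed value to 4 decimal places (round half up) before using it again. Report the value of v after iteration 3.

0.3633

Iteration 1:
  u = (7 - (3)·0.0000 - (-4)·0.0000) / (8) = 0.8750
  v = (-2 - (-3)·0.0000 - (-1)·0.0000) / (8) = -0.2500
  w = (5 - (-2)·0.0000 - (-1)·0.0000) / (7) = 0.7143
Iteration 2:
  u = (7 - (3)·-0.2500 - (-4)·0.7143) / (8) = 1.3259
  v = (-2 - (-3)·0.8750 - (-1)·0.7143) / (8) = 0.1674
  w = (5 - (-2)·0.8750 - (-1)·-0.2500) / (7) = 0.9286
Iteration 3:
  u = (7 - (3)·0.1674 - (-4)·0.9286) / (8) = 1.2765
  v = (-2 - (-3)·1.3259 - (-1)·0.9286) / (8) = 0.3633
  w = (5 - (-2)·1.3259 - (-1)·0.1674) / (7) = 1.1170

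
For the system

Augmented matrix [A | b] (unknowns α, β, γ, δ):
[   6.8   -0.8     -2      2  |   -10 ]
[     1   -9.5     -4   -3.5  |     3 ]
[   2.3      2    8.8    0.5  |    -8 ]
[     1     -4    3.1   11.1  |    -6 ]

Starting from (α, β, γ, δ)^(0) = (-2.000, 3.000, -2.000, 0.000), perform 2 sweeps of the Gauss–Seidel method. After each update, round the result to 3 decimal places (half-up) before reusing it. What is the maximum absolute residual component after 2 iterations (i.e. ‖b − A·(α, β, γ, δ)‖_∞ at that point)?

0.468

Iteration 1:
  α = (-10 - (-0.8)·3.000 - (-2)·-2.000 - (2)·0.000) / (6.8) = -1.706
  β = (3 - (1)·-1.706 - (-4)·-2.000 - (-3.5)·0.000) / (-9.5) = 0.347
  γ = (-8 - (2.3)·-1.706 - (2)·0.347 - (0.5)·0.000) / (8.8) = -0.542
  δ = (-6 - (1)·-1.706 - (-4)·0.347 - (3.1)·-0.542) / (11.1) = -0.110
Iteration 2:
  α = (-10 - (-0.8)·0.347 - (-2)·-0.542 - (2)·-0.110) / (6.8) = -1.557
  β = (3 - (1)·-1.557 - (-4)·-0.542 - (-3.5)·-0.110) / (-9.5) = -0.211
  γ = (-8 - (2.3)·-1.557 - (2)·-0.211 - (0.5)·-0.110) / (8.8) = -0.448
  δ = (-6 - (1)·-1.557 - (-4)·-0.211 - (3.1)·-0.448) / (11.1) = -0.351
Residual b − A·x = (0.225, -0.468, 0.121, -0.002); ∞-norm = 0.468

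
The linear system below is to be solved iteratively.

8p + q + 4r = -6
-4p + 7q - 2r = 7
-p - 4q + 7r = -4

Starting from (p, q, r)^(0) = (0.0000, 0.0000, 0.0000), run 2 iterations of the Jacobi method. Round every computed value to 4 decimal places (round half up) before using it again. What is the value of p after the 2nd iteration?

-0.5893

Iteration 1:
  p = (-6 - (1)·0.0000 - (4)·0.0000) / (8) = -0.7500
  q = (7 - (-4)·0.0000 - (-2)·0.0000) / (7) = 1.0000
  r = (-4 - (-1)·0.0000 - (-4)·0.0000) / (7) = -0.5714
Iteration 2:
  p = (-6 - (1)·1.0000 - (4)·-0.5714) / (8) = -0.5893
  q = (7 - (-4)·-0.7500 - (-2)·-0.5714) / (7) = 0.4082
  r = (-4 - (-1)·-0.7500 - (-4)·1.0000) / (7) = -0.1071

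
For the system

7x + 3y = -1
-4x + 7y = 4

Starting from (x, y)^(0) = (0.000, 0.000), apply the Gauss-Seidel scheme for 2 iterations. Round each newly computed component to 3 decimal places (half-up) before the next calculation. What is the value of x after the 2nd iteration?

Iteration 1:
  x = (-1 - (3)·0.000) / (7) = -0.143
  y = (4 - (-4)·-0.143) / (7) = 0.490
Iteration 2:
  x = (-1 - (3)·0.490) / (7) = -0.353
  y = (4 - (-4)·-0.353) / (7) = 0.370

-0.353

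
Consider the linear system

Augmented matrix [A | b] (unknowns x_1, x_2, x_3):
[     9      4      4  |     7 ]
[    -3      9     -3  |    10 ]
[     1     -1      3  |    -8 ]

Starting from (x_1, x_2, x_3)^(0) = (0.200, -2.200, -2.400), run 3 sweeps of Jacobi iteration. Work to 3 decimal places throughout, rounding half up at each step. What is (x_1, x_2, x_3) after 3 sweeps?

(1.927, 0.668, -3.085)

Iteration 1:
  x_1 = (7 - (4)·-2.200 - (4)·-2.400) / (9) = 2.822
  x_2 = (10 - (-3)·0.200 - (-3)·-2.400) / (9) = 0.378
  x_3 = (-8 - (1)·0.200 - (-1)·-2.200) / (3) = -3.467
Iteration 2:
  x_1 = (7 - (4)·0.378 - (4)·-3.467) / (9) = 2.151
  x_2 = (10 - (-3)·2.822 - (-3)·-3.467) / (9) = 0.896
  x_3 = (-8 - (1)·2.822 - (-1)·0.378) / (3) = -3.481
Iteration 3:
  x_1 = (7 - (4)·0.896 - (4)·-3.481) / (9) = 1.927
  x_2 = (10 - (-3)·2.151 - (-3)·-3.481) / (9) = 0.668
  x_3 = (-8 - (1)·2.151 - (-1)·0.896) / (3) = -3.085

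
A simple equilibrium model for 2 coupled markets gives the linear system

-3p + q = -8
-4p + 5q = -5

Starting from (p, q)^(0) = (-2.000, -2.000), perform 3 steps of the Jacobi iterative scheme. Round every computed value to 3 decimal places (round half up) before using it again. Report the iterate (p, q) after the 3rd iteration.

Iteration 1:
  p = (-8 - (1)·-2.000) / (-3) = 2.000
  q = (-5 - (-4)·-2.000) / (5) = -2.600
Iteration 2:
  p = (-8 - (1)·-2.600) / (-3) = 1.800
  q = (-5 - (-4)·2.000) / (5) = 0.600
Iteration 3:
  p = (-8 - (1)·0.600) / (-3) = 2.867
  q = (-5 - (-4)·1.800) / (5) = 0.440

(2.867, 0.440)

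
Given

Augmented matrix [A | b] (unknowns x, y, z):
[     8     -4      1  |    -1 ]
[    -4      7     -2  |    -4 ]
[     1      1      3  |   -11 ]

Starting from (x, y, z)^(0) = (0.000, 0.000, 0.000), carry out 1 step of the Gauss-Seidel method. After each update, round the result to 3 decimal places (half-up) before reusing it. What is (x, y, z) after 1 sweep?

Iteration 1:
  x = (-1 - (-4)·0.000 - (1)·0.000) / (8) = -0.125
  y = (-4 - (-4)·-0.125 - (-2)·0.000) / (7) = -0.643
  z = (-11 - (1)·-0.125 - (1)·-0.643) / (3) = -3.411

(-0.125, -0.643, -3.411)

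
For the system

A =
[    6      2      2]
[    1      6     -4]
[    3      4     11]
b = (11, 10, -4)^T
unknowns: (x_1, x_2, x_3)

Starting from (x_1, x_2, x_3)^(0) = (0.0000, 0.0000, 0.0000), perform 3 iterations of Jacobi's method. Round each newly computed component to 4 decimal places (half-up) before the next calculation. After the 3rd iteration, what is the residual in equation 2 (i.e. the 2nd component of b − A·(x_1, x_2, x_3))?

Iteration 1:
  x_1 = (11 - (2)·0.0000 - (2)·0.0000) / (6) = 1.8333
  x_2 = (10 - (1)·0.0000 - (-4)·0.0000) / (6) = 1.6667
  x_3 = (-4 - (3)·0.0000 - (4)·0.0000) / (11) = -0.3636
Iteration 2:
  x_1 = (11 - (2)·1.6667 - (2)·-0.3636) / (6) = 1.3990
  x_2 = (10 - (1)·1.8333 - (-4)·-0.3636) / (6) = 1.1187
  x_3 = (-4 - (3)·1.8333 - (4)·1.6667) / (11) = -1.4697
Iteration 3:
  x_1 = (11 - (2)·1.1187 - (2)·-1.4697) / (6) = 1.9503
  x_2 = (10 - (1)·1.3990 - (-4)·-1.4697) / (6) = 0.4537
  x_3 = (-4 - (3)·1.3990 - (4)·1.1187) / (11) = -1.1520
Residual b − A·x = (0.6948, 0.7195, 1.0063)

0.7195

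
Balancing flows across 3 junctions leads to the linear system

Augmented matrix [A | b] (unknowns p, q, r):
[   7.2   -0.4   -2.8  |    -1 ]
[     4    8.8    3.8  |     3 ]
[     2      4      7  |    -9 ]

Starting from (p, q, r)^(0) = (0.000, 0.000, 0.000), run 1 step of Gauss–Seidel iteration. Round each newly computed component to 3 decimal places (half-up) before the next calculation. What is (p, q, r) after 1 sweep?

Iteration 1:
  p = (-1 - (-0.4)·0.000 - (-2.8)·0.000) / (7.2) = -0.139
  q = (3 - (4)·-0.139 - (3.8)·0.000) / (8.8) = 0.404
  r = (-9 - (2)·-0.139 - (4)·0.404) / (7) = -1.477

(-0.139, 0.404, -1.477)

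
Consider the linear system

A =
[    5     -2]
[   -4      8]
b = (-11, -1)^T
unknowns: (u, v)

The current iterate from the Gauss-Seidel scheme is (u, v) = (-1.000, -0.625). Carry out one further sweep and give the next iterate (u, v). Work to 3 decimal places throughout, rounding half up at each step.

One sweep:
  u = (-11 - (-2)·-0.625) / (5) = -2.450
  v = (-1 - (-4)·-2.450) / (8) = -1.350

(-2.450, -1.350)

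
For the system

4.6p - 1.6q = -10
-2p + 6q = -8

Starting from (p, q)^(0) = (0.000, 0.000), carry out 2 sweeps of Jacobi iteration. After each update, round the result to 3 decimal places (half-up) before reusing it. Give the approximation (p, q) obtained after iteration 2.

(-2.638, -2.058)

Iteration 1:
  p = (-10 - (-1.6)·0.000) / (4.6) = -2.174
  q = (-8 - (-2)·0.000) / (6) = -1.333
Iteration 2:
  p = (-10 - (-1.6)·-1.333) / (4.6) = -2.638
  q = (-8 - (-2)·-2.174) / (6) = -2.058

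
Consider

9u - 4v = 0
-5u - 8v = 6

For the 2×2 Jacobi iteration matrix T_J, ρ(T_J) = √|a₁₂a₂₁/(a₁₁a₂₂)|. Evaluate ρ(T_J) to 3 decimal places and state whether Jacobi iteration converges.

0.527

a₁₂a₂₁/(a₁₁a₂₂) = (-4)·(-5) / ((9)·(-8)) = -0.277778
ρ = √|-0.277778| = √0.277778 = 0.527
ρ < 1, so Jacobi converges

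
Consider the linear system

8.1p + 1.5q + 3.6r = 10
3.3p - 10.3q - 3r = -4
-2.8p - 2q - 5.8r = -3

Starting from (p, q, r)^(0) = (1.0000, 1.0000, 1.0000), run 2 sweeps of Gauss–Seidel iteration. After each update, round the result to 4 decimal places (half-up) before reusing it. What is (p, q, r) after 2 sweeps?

(1.1252, 0.7125, -0.2716)

Iteration 1:
  p = (10 - (1.5)·1.0000 - (3.6)·1.0000) / (8.1) = 0.6049
  q = (-4 - (3.3)·0.6049 - (-3)·1.0000) / (-10.3) = 0.2909
  r = (-3 - (-2.8)·0.6049 - (-2)·0.2909) / (-5.8) = 0.1249
Iteration 2:
  p = (10 - (1.5)·0.2909 - (3.6)·0.1249) / (8.1) = 1.1252
  q = (-4 - (3.3)·1.1252 - (-3)·0.1249) / (-10.3) = 0.7125
  r = (-3 - (-2.8)·1.1252 - (-2)·0.7125) / (-5.8) = -0.2716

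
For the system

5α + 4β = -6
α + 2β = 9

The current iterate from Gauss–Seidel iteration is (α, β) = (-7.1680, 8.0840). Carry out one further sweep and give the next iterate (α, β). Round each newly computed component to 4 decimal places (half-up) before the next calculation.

One sweep:
  α = (-6 - (4)·8.0840) / (5) = -7.6672
  β = (9 - (1)·-7.6672) / (2) = 8.3336

(-7.6672, 8.3336)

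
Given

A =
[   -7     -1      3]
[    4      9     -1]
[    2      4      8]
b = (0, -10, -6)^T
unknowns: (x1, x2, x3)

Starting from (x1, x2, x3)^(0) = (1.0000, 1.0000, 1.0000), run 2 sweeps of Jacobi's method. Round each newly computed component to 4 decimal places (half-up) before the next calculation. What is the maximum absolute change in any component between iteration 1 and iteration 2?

1.4008

Iteration 1:
  x1 = (0 - (-1)·1.0000 - (3)·1.0000) / (-7) = 0.2857
  x2 = (-10 - (4)·1.0000 - (-1)·1.0000) / (9) = -1.4444
  x3 = (-6 - (2)·1.0000 - (4)·1.0000) / (8) = -1.5000
Iteration 2:
  x1 = (0 - (-1)·-1.4444 - (3)·-1.5000) / (-7) = -0.4365
  x2 = (-10 - (4)·0.2857 - (-1)·-1.5000) / (9) = -1.4048
  x3 = (-6 - (2)·0.2857 - (4)·-1.4444) / (8) = -0.0992
Change: (-0.7222, 0.0396, 1.4008) → max |·| = 1.4008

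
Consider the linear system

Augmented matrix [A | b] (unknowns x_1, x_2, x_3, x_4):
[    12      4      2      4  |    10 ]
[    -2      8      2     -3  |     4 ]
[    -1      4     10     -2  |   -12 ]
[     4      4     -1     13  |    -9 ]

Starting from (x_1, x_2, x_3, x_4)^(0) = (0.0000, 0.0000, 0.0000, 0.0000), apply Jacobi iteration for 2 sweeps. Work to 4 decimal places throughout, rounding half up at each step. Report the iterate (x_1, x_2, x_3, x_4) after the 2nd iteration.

Iteration 1:
  x_1 = (10 - (4)·0.0000 - (2)·0.0000 - (4)·0.0000) / (12) = 0.8333
  x_2 = (4 - (-2)·0.0000 - (2)·0.0000 - (-3)·0.0000) / (8) = 0.5000
  x_3 = (-12 - (-1)·0.0000 - (4)·0.0000 - (-2)·0.0000) / (10) = -1.2000
  x_4 = (-9 - (4)·0.0000 - (4)·0.0000 - (-1)·0.0000) / (13) = -0.6923
Iteration 2:
  x_1 = (10 - (4)·0.5000 - (2)·-1.2000 - (4)·-0.6923) / (12) = 1.0974
  x_2 = (4 - (-2)·0.8333 - (2)·-1.2000 - (-3)·-0.6923) / (8) = 0.7487
  x_3 = (-12 - (-1)·0.8333 - (4)·0.5000 - (-2)·-0.6923) / (10) = -1.4551
  x_4 = (-9 - (4)·0.8333 - (4)·0.5000 - (-1)·-1.2000) / (13) = -1.1949

(1.0974, 0.7487, -1.4551, -1.1949)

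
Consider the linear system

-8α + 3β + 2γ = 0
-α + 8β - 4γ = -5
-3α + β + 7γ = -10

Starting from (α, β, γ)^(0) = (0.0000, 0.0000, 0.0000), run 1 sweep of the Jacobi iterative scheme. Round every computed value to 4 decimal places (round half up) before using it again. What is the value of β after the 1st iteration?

-0.6250

Iteration 1:
  α = (0 - (3)·0.0000 - (2)·0.0000) / (-8) = 0.0000
  β = (-5 - (-1)·0.0000 - (-4)·0.0000) / (8) = -0.6250
  γ = (-10 - (-3)·0.0000 - (1)·0.0000) / (7) = -1.4286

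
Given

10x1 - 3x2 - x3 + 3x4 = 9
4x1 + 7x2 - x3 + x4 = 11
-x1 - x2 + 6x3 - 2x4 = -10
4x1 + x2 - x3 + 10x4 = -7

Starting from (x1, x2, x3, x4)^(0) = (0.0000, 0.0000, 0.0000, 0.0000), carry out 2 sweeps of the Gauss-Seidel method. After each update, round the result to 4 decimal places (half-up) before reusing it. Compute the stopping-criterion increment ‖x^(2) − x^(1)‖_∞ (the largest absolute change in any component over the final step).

0.5730

Iteration 1:
  x1 = (9 - (-3)·0.0000 - (-1)·0.0000 - (3)·0.0000) / (10) = 0.9000
  x2 = (11 - (4)·0.9000 - (-1)·0.0000 - (1)·0.0000) / (7) = 1.0571
  x3 = (-10 - (-1)·0.9000 - (-1)·1.0571 - (-2)·0.0000) / (6) = -1.3405
  x4 = (-7 - (4)·0.9000 - (1)·1.0571 - (-1)·-1.3405) / (10) = -1.2998
Iteration 2:
  x1 = (9 - (-3)·1.0571 - (-1)·-1.3405 - (3)·-1.2998) / (10) = 1.4730
  x2 = (11 - (4)·1.4730 - (-1)·-1.3405 - (1)·-1.2998) / (7) = 0.7239
  x3 = (-10 - (-1)·1.4730 - (-1)·0.7239 - (-2)·-1.2998) / (6) = -1.7338
  x4 = (-7 - (4)·1.4730 - (1)·0.7239 - (-1)·-1.7338) / (10) = -1.5350
Change: (0.5730, -0.3332, -0.3933, -0.2352) → max |·| = 0.5730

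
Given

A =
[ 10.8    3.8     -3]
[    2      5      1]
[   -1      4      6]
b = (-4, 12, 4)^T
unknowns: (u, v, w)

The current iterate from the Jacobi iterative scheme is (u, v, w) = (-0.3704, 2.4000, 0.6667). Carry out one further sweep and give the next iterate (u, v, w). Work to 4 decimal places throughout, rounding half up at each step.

One sweep:
  u = (-4 - (3.8)·2.4000 - (-3)·0.6667) / (10.8) = -1.0296
  v = (12 - (2)·-0.3704 - (1)·0.6667) / (5) = 2.4148
  w = (4 - (-1)·-0.3704 - (4)·2.4000) / (6) = -0.9951

(-1.0296, 2.4148, -0.9951)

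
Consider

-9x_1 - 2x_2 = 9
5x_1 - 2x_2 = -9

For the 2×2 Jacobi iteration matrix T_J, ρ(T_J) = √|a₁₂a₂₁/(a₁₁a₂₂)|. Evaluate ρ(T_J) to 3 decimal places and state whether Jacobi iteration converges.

a₁₂a₂₁/(a₁₁a₂₂) = (-2)·(5) / ((-9)·(-2)) = -0.555556
ρ = √|-0.555556| = √0.555556 = 0.745
ρ < 1, so Jacobi converges

0.745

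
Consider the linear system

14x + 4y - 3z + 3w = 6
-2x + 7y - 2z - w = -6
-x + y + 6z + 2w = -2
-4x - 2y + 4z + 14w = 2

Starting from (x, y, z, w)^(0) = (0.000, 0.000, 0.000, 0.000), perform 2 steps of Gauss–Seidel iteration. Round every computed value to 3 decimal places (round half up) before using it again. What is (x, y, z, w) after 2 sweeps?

(0.566, -0.707, -0.188, 0.257)

Iteration 1:
  x = (6 - (4)·0.000 - (-3)·0.000 - (3)·0.000) / (14) = 0.429
  y = (-6 - (-2)·0.429 - (-2)·0.000 - (-1)·0.000) / (7) = -0.735
  z = (-2 - (-1)·0.429 - (1)·-0.735 - (2)·0.000) / (6) = -0.139
  w = (2 - (-4)·0.429 - (-2)·-0.735 - (4)·-0.139) / (14) = 0.200
Iteration 2:
  x = (6 - (4)·-0.735 - (-3)·-0.139 - (3)·0.200) / (14) = 0.566
  y = (-6 - (-2)·0.566 - (-2)·-0.139 - (-1)·0.200) / (7) = -0.707
  z = (-2 - (-1)·0.566 - (1)·-0.707 - (2)·0.200) / (6) = -0.188
  w = (2 - (-4)·0.566 - (-2)·-0.707 - (4)·-0.188) / (14) = 0.257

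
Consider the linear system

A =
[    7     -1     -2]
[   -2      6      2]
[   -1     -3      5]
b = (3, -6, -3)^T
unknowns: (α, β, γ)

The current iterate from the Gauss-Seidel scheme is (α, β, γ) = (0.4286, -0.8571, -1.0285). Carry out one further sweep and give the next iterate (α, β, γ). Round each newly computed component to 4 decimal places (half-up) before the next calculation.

(0.0123, -0.6531, -0.9894)

One sweep:
  α = (3 - (-1)·-0.8571 - (-2)·-1.0285) / (7) = 0.0123
  β = (-6 - (-2)·0.0123 - (2)·-1.0285) / (6) = -0.6531
  γ = (-3 - (-1)·0.0123 - (-3)·-0.6531) / (5) = -0.9894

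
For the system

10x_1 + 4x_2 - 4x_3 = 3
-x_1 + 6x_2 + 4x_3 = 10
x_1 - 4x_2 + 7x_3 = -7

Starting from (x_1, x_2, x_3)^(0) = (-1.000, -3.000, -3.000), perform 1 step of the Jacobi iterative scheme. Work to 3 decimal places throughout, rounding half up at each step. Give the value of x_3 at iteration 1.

Iteration 1:
  x_1 = (3 - (4)·-3.000 - (-4)·-3.000) / (10) = 0.300
  x_2 = (10 - (-1)·-1.000 - (4)·-3.000) / (6) = 3.500
  x_3 = (-7 - (1)·-1.000 - (-4)·-3.000) / (7) = -2.571

-2.571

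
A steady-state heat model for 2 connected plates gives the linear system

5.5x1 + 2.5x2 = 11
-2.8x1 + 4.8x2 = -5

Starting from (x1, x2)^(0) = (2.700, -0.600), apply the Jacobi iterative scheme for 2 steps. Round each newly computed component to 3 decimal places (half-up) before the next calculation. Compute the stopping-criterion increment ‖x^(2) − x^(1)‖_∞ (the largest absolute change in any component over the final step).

0.515

Iteration 1:
  x1 = (11 - (2.5)·-0.600) / (5.5) = 2.273
  x2 = (-5 - (-2.8)·2.700) / (4.8) = 0.533
Iteration 2:
  x1 = (11 - (2.5)·0.533) / (5.5) = 1.758
  x2 = (-5 - (-2.8)·2.273) / (4.8) = 0.284
Change: (-0.515, -0.249) → max |·| = 0.515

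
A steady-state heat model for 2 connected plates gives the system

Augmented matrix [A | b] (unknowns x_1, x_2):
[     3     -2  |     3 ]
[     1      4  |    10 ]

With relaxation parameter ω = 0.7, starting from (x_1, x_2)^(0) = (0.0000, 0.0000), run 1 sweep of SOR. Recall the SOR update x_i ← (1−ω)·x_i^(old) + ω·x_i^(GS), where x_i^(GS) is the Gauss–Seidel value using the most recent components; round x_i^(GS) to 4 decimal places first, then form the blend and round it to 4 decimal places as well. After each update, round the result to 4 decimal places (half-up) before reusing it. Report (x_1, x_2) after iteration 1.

Iteration 1:
  x_1: GS value = (3 - (-2)·0.0000) / (3) = 1.0000;  x_1 ← (1−ω)·0.0000 + ω·1.0000 = 0.7000
  x_2: GS value = (10 - (1)·0.7000) / (4) = 2.3250;  x_2 ← (1−ω)·0.0000 + ω·2.3250 = 1.6275

(0.7000, 1.6275)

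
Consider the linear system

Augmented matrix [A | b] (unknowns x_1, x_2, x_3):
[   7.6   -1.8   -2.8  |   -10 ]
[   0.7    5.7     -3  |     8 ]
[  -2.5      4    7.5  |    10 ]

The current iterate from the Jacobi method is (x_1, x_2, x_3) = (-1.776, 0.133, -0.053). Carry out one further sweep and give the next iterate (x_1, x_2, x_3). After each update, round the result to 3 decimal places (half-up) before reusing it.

One sweep:
  x_1 = (-10 - (-1.8)·0.133 - (-2.8)·-0.053) / (7.6) = -1.304
  x_2 = (8 - (0.7)·-1.776 - (-3)·-0.053) / (5.7) = 1.594
  x_3 = (10 - (-2.5)·-1.776 - (4)·0.133) / (7.5) = 0.670

(-1.304, 1.594, 0.670)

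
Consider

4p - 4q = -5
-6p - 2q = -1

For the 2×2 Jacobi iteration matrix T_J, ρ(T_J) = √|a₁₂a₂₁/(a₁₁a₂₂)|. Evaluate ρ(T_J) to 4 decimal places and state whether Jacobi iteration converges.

a₁₂a₂₁/(a₁₁a₂₂) = (-4)·(-6) / ((4)·(-2)) = -3.000000
ρ = √|-3.000000| = √3.000000 = 1.7321
ρ > 1, so Jacobi diverges

1.7321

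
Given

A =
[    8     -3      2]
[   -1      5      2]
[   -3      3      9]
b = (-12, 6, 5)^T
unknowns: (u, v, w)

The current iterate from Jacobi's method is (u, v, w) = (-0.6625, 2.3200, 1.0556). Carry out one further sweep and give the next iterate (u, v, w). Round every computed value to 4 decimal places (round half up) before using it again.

(-0.8939, 0.6453, -0.4386)

One sweep:
  u = (-12 - (-3)·2.3200 - (2)·1.0556) / (8) = -0.8939
  v = (6 - (-1)·-0.6625 - (2)·1.0556) / (5) = 0.6453
  w = (5 - (-3)·-0.6625 - (3)·2.3200) / (9) = -0.4386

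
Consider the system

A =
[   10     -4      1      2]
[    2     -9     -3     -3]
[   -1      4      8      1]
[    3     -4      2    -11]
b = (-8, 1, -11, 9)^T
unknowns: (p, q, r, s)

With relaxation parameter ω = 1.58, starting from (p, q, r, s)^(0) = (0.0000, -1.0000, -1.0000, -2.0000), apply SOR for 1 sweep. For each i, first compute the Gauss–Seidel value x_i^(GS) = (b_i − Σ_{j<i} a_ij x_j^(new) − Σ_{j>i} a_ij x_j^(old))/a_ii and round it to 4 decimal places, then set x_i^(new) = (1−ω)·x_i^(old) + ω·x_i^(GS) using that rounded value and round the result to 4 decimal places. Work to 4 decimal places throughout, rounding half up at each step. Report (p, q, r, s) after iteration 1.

(-1.1060, 1.5961, -2.6769, -2.2953)

Iteration 1:
  p: GS value = (-8 - (-4)·-1.0000 - (1)·-1.0000 - (2)·-2.0000) / (10) = -0.7000;  p ← (1−ω)·0.0000 + ω·-0.7000 = -1.1060
  q: GS value = (1 - (2)·-1.1060 - (-3)·-1.0000 - (-3)·-2.0000) / (-9) = 0.6431;  q ← (1−ω)·-1.0000 + ω·0.6431 = 1.5961
  r: GS value = (-11 - (-1)·-1.1060 - (4)·1.5961 - (1)·-2.0000) / (8) = -2.0613;  r ← (1−ω)·-1.0000 + ω·-2.0613 = -2.6769
  s: GS value = (9 - (3)·-1.1060 - (-4)·1.5961 - (2)·-2.6769) / (-11) = -2.1869;  s ← (1−ω)·-2.0000 + ω·-2.1869 = -2.2953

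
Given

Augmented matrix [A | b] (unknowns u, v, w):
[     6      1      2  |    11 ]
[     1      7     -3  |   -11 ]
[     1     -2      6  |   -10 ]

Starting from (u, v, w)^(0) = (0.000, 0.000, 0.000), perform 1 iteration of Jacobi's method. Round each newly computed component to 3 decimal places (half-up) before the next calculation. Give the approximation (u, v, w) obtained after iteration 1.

Iteration 1:
  u = (11 - (1)·0.000 - (2)·0.000) / (6) = 1.833
  v = (-11 - (1)·0.000 - (-3)·0.000) / (7) = -1.571
  w = (-10 - (1)·0.000 - (-2)·0.000) / (6) = -1.667

(1.833, -1.571, -1.667)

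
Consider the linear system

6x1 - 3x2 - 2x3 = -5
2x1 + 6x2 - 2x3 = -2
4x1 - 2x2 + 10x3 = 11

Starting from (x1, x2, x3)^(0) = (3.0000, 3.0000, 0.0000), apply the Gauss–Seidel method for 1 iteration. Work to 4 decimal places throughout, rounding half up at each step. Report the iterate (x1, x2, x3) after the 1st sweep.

Iteration 1:
  x1 = (-5 - (-3)·3.0000 - (-2)·0.0000) / (6) = 0.6667
  x2 = (-2 - (2)·0.6667 - (-2)·0.0000) / (6) = -0.5556
  x3 = (11 - (4)·0.6667 - (-2)·-0.5556) / (10) = 0.7222

(0.6667, -0.5556, 0.7222)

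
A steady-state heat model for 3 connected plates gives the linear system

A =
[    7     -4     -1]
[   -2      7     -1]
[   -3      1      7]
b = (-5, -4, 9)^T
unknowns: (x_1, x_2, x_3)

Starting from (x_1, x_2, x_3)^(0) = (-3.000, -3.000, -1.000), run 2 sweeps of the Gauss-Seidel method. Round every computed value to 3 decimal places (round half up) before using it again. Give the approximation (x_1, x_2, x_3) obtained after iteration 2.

(-1.486, -0.940, 0.783)

Iteration 1:
  x_1 = (-5 - (-4)·-3.000 - (-1)·-1.000) / (7) = -2.571
  x_2 = (-4 - (-2)·-2.571 - (-1)·-1.000) / (7) = -1.449
  x_3 = (9 - (-3)·-2.571 - (1)·-1.449) / (7) = 0.391
Iteration 2:
  x_1 = (-5 - (-4)·-1.449 - (-1)·0.391) / (7) = -1.486
  x_2 = (-4 - (-2)·-1.486 - (-1)·0.391) / (7) = -0.940
  x_3 = (9 - (-3)·-1.486 - (1)·-0.940) / (7) = 0.783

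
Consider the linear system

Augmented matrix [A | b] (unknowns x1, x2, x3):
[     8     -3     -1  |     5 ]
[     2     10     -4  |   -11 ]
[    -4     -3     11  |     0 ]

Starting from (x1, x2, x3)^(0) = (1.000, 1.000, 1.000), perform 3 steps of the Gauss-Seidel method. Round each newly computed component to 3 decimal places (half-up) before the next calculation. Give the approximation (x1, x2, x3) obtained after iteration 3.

(0.190, -1.214, -0.262)

Iteration 1:
  x1 = (5 - (-3)·1.000 - (-1)·1.000) / (8) = 1.125
  x2 = (-11 - (2)·1.125 - (-4)·1.000) / (10) = -0.925
  x3 = (0 - (-4)·1.125 - (-3)·-0.925) / (11) = 0.157
Iteration 2:
  x1 = (5 - (-3)·-0.925 - (-1)·0.157) / (8) = 0.298
  x2 = (-11 - (2)·0.298 - (-4)·0.157) / (10) = -1.097
  x3 = (0 - (-4)·0.298 - (-3)·-1.097) / (11) = -0.191
Iteration 3:
  x1 = (5 - (-3)·-1.097 - (-1)·-0.191) / (8) = 0.190
  x2 = (-11 - (2)·0.190 - (-4)·-0.191) / (10) = -1.214
  x3 = (0 - (-4)·0.190 - (-3)·-1.214) / (11) = -0.262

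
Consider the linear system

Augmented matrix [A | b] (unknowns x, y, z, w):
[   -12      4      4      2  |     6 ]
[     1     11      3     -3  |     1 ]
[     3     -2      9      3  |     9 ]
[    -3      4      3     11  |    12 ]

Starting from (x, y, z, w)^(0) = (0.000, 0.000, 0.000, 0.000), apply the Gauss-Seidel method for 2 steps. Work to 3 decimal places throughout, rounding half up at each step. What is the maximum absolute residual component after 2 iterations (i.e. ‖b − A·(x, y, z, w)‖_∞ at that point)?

Iteration 1:
  x = (6 - (4)·0.000 - (4)·0.000 - (2)·0.000) / (-12) = -0.500
  y = (1 - (1)·-0.500 - (3)·0.000 - (-3)·0.000) / (11) = 0.136
  z = (9 - (3)·-0.500 - (-2)·0.136 - (3)·0.000) / (9) = 1.197
  w = (12 - (-3)·-0.500 - (4)·0.136 - (3)·1.197) / (11) = 0.579
Iteration 2:
  x = (6 - (4)·0.136 - (4)·1.197 - (2)·0.579) / (-12) = 0.041
  y = (1 - (1)·0.041 - (3)·1.197 - (-3)·0.579) / (11) = -0.081
  z = (9 - (3)·0.041 - (-2)·-0.081 - (3)·0.579) / (9) = 0.775
  w = (12 - (-3)·0.041 - (4)·-0.081 - (3)·0.775) / (11) = 0.920
Residual b − A·x = (1.876, 2.285, -1.020, 0.002); ∞-norm = 2.285

2.285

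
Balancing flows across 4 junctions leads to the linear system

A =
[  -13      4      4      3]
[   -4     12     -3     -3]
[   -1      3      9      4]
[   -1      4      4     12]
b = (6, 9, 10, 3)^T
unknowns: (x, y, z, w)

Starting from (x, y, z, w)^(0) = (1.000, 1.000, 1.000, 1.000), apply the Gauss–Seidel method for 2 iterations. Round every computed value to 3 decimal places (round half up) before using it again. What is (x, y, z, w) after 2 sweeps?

(-0.021, 0.740, 0.978, -0.324)

Iteration 1:
  x = (6 - (4)·1.000 - (4)·1.000 - (3)·1.000) / (-13) = 0.385
  y = (9 - (-4)·0.385 - (-3)·1.000 - (-3)·1.000) / (12) = 1.378
  z = (10 - (-1)·0.385 - (3)·1.378 - (4)·1.000) / (9) = 0.250
  w = (3 - (-1)·0.385 - (4)·1.378 - (4)·0.250) / (12) = -0.261
Iteration 2:
  x = (6 - (4)·1.378 - (4)·0.250 - (3)·-0.261) / (-13) = -0.021
  y = (9 - (-4)·-0.021 - (-3)·0.250 - (-3)·-0.261) / (12) = 0.740
  z = (10 - (-1)·-0.021 - (3)·0.740 - (4)·-0.261) / (9) = 0.978
  w = (3 - (-1)·-0.021 - (4)·0.740 - (4)·0.978) / (12) = -0.324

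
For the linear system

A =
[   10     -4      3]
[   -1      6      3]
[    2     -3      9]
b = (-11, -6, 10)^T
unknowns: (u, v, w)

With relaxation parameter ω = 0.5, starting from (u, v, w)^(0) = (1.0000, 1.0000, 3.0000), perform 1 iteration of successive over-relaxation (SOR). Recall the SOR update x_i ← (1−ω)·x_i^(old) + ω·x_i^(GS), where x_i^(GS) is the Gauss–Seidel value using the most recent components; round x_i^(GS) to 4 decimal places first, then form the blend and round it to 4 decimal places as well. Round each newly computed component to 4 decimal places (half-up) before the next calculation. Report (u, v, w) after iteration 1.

Iteration 1:
  u: GS value = (-11 - (-4)·1.0000 - (3)·3.0000) / (10) = -1.6000;  u ← (1−ω)·1.0000 + ω·-1.6000 = -0.3000
  v: GS value = (-6 - (-1)·-0.3000 - (3)·3.0000) / (6) = -2.5500;  v ← (1−ω)·1.0000 + ω·-2.5500 = -0.7750
  w: GS value = (10 - (2)·-0.3000 - (-3)·-0.7750) / (9) = 0.9194;  w ← (1−ω)·3.0000 + ω·0.9194 = 1.9597

(-0.3000, -0.7750, 1.9597)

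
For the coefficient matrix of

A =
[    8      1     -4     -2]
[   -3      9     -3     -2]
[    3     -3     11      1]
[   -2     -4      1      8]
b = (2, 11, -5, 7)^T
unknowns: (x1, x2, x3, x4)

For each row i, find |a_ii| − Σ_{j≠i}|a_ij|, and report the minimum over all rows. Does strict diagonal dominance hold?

row 1: |8| − (1+4+2) = 1
row 2: |9| − (3+3+2) = 1
row 3: |11| − (3+3+1) = 4
row 4: |8| − (2+4+1) = 1
minimum over rows = 1 → strictly diagonally dominant (convergence guaranteed)

1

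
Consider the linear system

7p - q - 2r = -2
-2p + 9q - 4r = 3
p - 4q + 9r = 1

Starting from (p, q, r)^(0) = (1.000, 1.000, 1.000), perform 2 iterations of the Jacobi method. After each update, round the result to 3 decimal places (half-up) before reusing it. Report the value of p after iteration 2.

-0.016

Iteration 1:
  p = (-2 - (-1)·1.000 - (-2)·1.000) / (7) = 0.143
  q = (3 - (-2)·1.000 - (-4)·1.000) / (9) = 1.000
  r = (1 - (1)·1.000 - (-4)·1.000) / (9) = 0.444
Iteration 2:
  p = (-2 - (-1)·1.000 - (-2)·0.444) / (7) = -0.016
  q = (3 - (-2)·0.143 - (-4)·0.444) / (9) = 0.562
  r = (1 - (1)·0.143 - (-4)·1.000) / (9) = 0.540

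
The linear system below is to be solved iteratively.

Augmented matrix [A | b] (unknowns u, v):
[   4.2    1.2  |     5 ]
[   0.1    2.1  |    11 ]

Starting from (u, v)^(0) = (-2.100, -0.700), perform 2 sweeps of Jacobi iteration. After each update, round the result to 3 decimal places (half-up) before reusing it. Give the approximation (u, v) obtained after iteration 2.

(-0.335, 5.172)

Iteration 1:
  u = (5 - (1.2)·-0.700) / (4.2) = 1.390
  v = (11 - (0.1)·-2.100) / (2.1) = 5.338
Iteration 2:
  u = (5 - (1.2)·5.338) / (4.2) = -0.335
  v = (11 - (0.1)·1.390) / (2.1) = 5.172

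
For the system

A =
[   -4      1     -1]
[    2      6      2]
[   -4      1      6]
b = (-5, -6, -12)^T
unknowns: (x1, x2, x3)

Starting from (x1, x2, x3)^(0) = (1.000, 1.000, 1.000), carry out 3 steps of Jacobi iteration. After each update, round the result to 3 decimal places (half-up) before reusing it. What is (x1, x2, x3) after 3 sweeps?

Iteration 1:
  x1 = (-5 - (1)·1.000 - (-1)·1.000) / (-4) = 1.250
  x2 = (-6 - (2)·1.000 - (2)·1.000) / (6) = -1.667
  x3 = (-12 - (-4)·1.000 - (1)·1.000) / (6) = -1.500
Iteration 2:
  x1 = (-5 - (1)·-1.667 - (-1)·-1.500) / (-4) = 1.208
  x2 = (-6 - (2)·1.250 - (2)·-1.500) / (6) = -0.917
  x3 = (-12 - (-4)·1.250 - (1)·-1.667) / (6) = -0.889
Iteration 3:
  x1 = (-5 - (1)·-0.917 - (-1)·-0.889) / (-4) = 1.243
  x2 = (-6 - (2)·1.208 - (2)·-0.889) / (6) = -1.106
  x3 = (-12 - (-4)·1.208 - (1)·-0.917) / (6) = -1.042

(1.243, -1.106, -1.042)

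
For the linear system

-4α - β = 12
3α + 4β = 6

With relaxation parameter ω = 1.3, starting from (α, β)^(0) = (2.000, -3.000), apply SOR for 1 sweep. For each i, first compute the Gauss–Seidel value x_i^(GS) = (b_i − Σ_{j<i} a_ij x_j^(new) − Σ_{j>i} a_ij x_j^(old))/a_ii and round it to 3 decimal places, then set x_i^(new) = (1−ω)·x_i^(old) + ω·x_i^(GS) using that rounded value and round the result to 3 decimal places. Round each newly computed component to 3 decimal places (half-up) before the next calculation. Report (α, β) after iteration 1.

Iteration 1:
  α: GS value = (12 - (-1)·-3.000) / (-4) = -2.250;  α ← (1−ω)·2.000 + ω·-2.250 = -3.525
  β: GS value = (6 - (3)·-3.525) / (4) = 4.144;  β ← (1−ω)·-3.000 + ω·4.144 = 6.287

(-3.525, 6.287)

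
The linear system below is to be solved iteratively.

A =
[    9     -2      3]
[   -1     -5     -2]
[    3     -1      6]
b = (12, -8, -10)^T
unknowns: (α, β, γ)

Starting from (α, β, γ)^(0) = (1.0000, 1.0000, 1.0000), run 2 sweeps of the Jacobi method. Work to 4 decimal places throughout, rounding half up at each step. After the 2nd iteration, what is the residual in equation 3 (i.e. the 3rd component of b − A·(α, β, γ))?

-1.8444

Iteration 1:
  α = (12 - (-2)·1.0000 - (3)·1.0000) / (9) = 1.2222
  β = (-8 - (-1)·1.0000 - (-2)·1.0000) / (-5) = 1.0000
  γ = (-10 - (3)·1.0000 - (-1)·1.0000) / (6) = -2.0000
Iteration 2:
  α = (12 - (-2)·1.0000 - (3)·-2.0000) / (9) = 2.2222
  β = (-8 - (-1)·1.2222 - (-2)·-2.0000) / (-5) = 2.1556
  γ = (-10 - (3)·1.2222 - (-1)·1.0000) / (6) = -2.1111
Residual b − A·x = (2.6447, 0.7780, -1.8444)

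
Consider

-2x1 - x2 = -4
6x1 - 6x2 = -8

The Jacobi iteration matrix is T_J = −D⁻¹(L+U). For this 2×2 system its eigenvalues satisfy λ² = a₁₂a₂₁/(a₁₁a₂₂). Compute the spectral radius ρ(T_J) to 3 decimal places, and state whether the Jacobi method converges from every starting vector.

a₁₂a₂₁/(a₁₁a₂₂) = (-1)·(6) / ((-2)·(-6)) = -0.500000
ρ = √|-0.500000| = √0.500000 = 0.707
ρ < 1, so Jacobi converges

0.707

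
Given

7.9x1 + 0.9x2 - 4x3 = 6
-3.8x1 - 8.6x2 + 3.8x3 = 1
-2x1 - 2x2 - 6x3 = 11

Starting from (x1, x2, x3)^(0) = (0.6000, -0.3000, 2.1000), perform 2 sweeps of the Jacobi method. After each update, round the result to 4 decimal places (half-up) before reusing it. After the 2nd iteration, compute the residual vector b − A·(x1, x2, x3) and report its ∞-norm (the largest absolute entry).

8.9526

Iteration 1:
  x1 = (6 - (0.9)·-0.3000 - (-4)·2.1000) / (7.9) = 1.8570
  x2 = (1 - (-3.8)·0.6000 - (3.8)·2.1000) / (-8.6) = 0.5465
  x3 = (11 - (-2)·0.6000 - (-2)·-0.3000) / (-6) = -1.9333
Iteration 2:
  x1 = (6 - (0.9)·0.5465 - (-4)·-1.9333) / (7.9) = -0.2817
  x2 = (1 - (-3.8)·1.8570 - (3.8)·-1.9333) / (-8.6) = -1.7911
  x3 = (11 - (-2)·1.8570 - (-2)·0.5465) / (-6) = -2.6345
Residual b − A·x = (-0.7006, -5.4628, -8.9526); ∞-norm = 8.9526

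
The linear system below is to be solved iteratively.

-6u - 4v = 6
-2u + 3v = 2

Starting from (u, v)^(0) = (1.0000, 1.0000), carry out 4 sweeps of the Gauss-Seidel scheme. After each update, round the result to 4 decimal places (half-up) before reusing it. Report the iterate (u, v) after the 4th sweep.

(-0.9415, 0.0390)

Iteration 1:
  u = (6 - (-4)·1.0000) / (-6) = -1.6667
  v = (2 - (-2)·-1.6667) / (3) = -0.4445
Iteration 2:
  u = (6 - (-4)·-0.4445) / (-6) = -0.7037
  v = (2 - (-2)·-0.7037) / (3) = 0.1975
Iteration 3:
  u = (6 - (-4)·0.1975) / (-6) = -1.1317
  v = (2 - (-2)·-1.1317) / (3) = -0.0878
Iteration 4:
  u = (6 - (-4)·-0.0878) / (-6) = -0.9415
  v = (2 - (-2)·-0.9415) / (3) = 0.0390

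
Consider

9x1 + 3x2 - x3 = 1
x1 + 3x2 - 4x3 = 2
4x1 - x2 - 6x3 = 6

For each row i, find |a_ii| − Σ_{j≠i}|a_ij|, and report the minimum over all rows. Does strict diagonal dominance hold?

row 1: |9| − (3+1) = 5
row 2: |3| − (1+4) = -2
row 3: |-6| − (4+1) = 1
minimum over rows = -2 → not strictly diagonally dominant

-2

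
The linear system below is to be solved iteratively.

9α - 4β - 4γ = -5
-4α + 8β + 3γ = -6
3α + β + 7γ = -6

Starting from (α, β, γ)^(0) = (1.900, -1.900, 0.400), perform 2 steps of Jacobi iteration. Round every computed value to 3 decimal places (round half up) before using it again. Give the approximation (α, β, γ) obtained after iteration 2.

(-1.156, -0.836, -0.341)

Iteration 1:
  α = (-5 - (-4)·-1.900 - (-4)·0.400) / (9) = -1.222
  β = (-6 - (-4)·1.900 - (3)·0.400) / (8) = 0.050
  γ = (-6 - (3)·1.900 - (1)·-1.900) / (7) = -1.400
Iteration 2:
  α = (-5 - (-4)·0.050 - (-4)·-1.400) / (9) = -1.156
  β = (-6 - (-4)·-1.222 - (3)·-1.400) / (8) = -0.836
  γ = (-6 - (3)·-1.222 - (1)·0.050) / (7) = -0.341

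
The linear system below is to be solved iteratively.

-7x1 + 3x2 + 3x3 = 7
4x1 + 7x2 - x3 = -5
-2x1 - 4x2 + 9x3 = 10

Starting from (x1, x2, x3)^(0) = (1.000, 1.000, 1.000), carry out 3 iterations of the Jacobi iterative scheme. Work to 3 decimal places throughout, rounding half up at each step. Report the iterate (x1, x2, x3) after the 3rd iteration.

Iteration 1:
  x1 = (7 - (3)·1.000 - (3)·1.000) / (-7) = -0.143
  x2 = (-5 - (4)·1.000 - (-1)·1.000) / (7) = -1.143
  x3 = (10 - (-2)·1.000 - (-4)·1.000) / (9) = 1.778
Iteration 2:
  x1 = (7 - (3)·-1.143 - (3)·1.778) / (-7) = -0.728
  x2 = (-5 - (4)·-0.143 - (-1)·1.778) / (7) = -0.379
  x3 = (10 - (-2)·-0.143 - (-4)·-1.143) / (9) = 0.571
Iteration 3:
  x1 = (7 - (3)·-0.379 - (3)·0.571) / (-7) = -0.918
  x2 = (-5 - (4)·-0.728 - (-1)·0.571) / (7) = -0.217
  x3 = (10 - (-2)·-0.728 - (-4)·-0.379) / (9) = 0.781

(-0.918, -0.217, 0.781)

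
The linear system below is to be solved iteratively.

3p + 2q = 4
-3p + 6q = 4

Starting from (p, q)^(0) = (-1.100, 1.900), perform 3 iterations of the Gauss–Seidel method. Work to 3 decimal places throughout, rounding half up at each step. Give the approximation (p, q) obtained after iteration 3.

(0.600, 0.967)

Iteration 1:
  p = (4 - (2)·1.900) / (3) = 0.067
  q = (4 - (-3)·0.067) / (6) = 0.700
Iteration 2:
  p = (4 - (2)·0.700) / (3) = 0.867
  q = (4 - (-3)·0.867) / (6) = 1.100
Iteration 3:
  p = (4 - (2)·1.100) / (3) = 0.600
  q = (4 - (-3)·0.600) / (6) = 0.967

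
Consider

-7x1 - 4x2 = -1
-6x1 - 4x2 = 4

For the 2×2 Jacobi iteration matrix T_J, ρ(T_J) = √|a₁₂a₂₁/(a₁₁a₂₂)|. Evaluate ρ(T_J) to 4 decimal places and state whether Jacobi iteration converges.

0.9258

a₁₂a₂₁/(a₁₁a₂₂) = (-4)·(-6) / ((-7)·(-4)) = 0.857143
ρ = √|0.857143| = √0.857143 = 0.9258
ρ < 1, so Jacobi converges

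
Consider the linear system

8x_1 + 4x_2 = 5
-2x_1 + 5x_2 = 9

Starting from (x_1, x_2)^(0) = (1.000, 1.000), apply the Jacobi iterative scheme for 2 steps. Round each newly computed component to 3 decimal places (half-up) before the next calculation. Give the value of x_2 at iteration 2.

1.850

Iteration 1:
  x_1 = (5 - (4)·1.000) / (8) = 0.125
  x_2 = (9 - (-2)·1.000) / (5) = 2.200
Iteration 2:
  x_1 = (5 - (4)·2.200) / (8) = -0.475
  x_2 = (9 - (-2)·0.125) / (5) = 1.850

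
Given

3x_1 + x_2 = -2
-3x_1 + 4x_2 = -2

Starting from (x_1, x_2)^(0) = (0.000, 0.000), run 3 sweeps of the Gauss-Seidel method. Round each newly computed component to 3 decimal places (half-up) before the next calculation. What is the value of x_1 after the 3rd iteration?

Iteration 1:
  x_1 = (-2 - (1)·0.000) / (3) = -0.667
  x_2 = (-2 - (-3)·-0.667) / (4) = -1.000
Iteration 2:
  x_1 = (-2 - (1)·-1.000) / (3) = -0.333
  x_2 = (-2 - (-3)·-0.333) / (4) = -0.750
Iteration 3:
  x_1 = (-2 - (1)·-0.750) / (3) = -0.417
  x_2 = (-2 - (-3)·-0.417) / (4) = -0.813

-0.417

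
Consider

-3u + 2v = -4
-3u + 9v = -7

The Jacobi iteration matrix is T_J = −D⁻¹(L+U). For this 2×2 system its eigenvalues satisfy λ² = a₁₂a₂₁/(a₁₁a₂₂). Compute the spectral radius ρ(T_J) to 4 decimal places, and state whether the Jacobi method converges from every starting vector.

a₁₂a₂₁/(a₁₁a₂₂) = (2)·(-3) / ((-3)·(9)) = 0.222222
ρ = √|0.222222| = √0.222222 = 0.4714
ρ < 1, so Jacobi converges

0.4714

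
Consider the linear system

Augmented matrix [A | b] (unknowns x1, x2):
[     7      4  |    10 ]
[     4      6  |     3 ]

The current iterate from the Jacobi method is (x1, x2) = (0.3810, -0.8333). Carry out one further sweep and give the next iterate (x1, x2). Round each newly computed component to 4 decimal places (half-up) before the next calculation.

One sweep:
  x1 = (10 - (4)·-0.8333) / (7) = 1.9047
  x2 = (3 - (4)·0.3810) / (6) = 0.2460

(1.9047, 0.2460)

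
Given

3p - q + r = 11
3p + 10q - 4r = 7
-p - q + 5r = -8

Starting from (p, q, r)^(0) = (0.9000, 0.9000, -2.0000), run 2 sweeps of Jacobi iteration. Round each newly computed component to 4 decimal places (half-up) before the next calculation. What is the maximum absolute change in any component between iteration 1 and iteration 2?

0.8160

Iteration 1:
  p = (11 - (-1)·0.9000 - (1)·-2.0000) / (3) = 4.6333
  q = (7 - (3)·0.9000 - (-4)·-2.0000) / (10) = -0.3700
  r = (-8 - (-1)·0.9000 - (-1)·0.9000) / (5) = -1.2400
Iteration 2:
  p = (11 - (-1)·-0.3700 - (1)·-1.2400) / (3) = 3.9567
  q = (7 - (3)·4.6333 - (-4)·-1.2400) / (10) = -1.1860
  r = (-8 - (-1)·4.6333 - (-1)·-0.3700) / (5) = -0.7473
Change: (-0.6766, -0.8160, 0.4927) → max |·| = 0.8160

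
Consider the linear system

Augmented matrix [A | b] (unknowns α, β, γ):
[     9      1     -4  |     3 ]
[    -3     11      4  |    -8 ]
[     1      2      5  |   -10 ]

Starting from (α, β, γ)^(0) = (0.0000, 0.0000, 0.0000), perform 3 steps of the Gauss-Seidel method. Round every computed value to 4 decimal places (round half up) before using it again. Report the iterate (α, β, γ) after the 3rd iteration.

Iteration 1:
  α = (3 - (1)·0.0000 - (-4)·0.0000) / (9) = 0.3333
  β = (-8 - (-3)·0.3333 - (4)·0.0000) / (11) = -0.6364
  γ = (-10 - (1)·0.3333 - (2)·-0.6364) / (5) = -1.8121
Iteration 2:
  α = (3 - (1)·-0.6364 - (-4)·-1.8121) / (9) = -0.4013
  β = (-8 - (-3)·-0.4013 - (4)·-1.8121) / (11) = -0.1778
  γ = (-10 - (1)·-0.4013 - (2)·-0.1778) / (5) = -1.8486
Iteration 3:
  α = (3 - (1)·-0.1778 - (-4)·-1.8486) / (9) = -0.4685
  β = (-8 - (-3)·-0.4685 - (4)·-1.8486) / (11) = -0.1828
  γ = (-10 - (1)·-0.4685 - (2)·-0.1828) / (5) = -1.8332

(-0.4685, -0.1828, -1.8332)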